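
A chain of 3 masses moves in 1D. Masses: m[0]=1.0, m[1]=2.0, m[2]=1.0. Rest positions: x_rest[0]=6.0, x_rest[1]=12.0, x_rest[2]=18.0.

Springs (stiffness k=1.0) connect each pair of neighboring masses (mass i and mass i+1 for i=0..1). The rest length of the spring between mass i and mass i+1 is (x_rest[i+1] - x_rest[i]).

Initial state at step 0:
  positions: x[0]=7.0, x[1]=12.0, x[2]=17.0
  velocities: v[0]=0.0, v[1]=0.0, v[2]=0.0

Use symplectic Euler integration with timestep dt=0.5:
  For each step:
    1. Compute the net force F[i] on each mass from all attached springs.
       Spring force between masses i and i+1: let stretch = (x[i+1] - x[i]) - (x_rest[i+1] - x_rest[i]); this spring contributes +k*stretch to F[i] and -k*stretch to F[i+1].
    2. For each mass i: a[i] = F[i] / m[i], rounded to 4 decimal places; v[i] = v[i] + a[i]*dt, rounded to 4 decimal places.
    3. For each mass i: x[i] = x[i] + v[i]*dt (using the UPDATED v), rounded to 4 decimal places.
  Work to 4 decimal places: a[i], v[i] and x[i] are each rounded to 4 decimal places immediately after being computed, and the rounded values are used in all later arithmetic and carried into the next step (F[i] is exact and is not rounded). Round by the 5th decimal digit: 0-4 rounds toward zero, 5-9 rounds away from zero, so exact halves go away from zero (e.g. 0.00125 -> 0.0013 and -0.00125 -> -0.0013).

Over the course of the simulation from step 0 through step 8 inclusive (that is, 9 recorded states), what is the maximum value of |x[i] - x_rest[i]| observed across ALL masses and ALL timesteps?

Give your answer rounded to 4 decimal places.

Step 0: x=[7.0000 12.0000 17.0000] v=[0.0000 0.0000 0.0000]
Step 1: x=[6.7500 12.0000 17.2500] v=[-0.5000 0.0000 0.5000]
Step 2: x=[6.3125 12.0000 17.6875] v=[-0.8750 0.0000 0.8750]
Step 3: x=[5.7969 12.0000 18.2032] v=[-1.0313 0.0000 1.0313]
Step 4: x=[5.3320 12.0001 18.6681] v=[-0.9298 0.0001 0.9297]
Step 5: x=[5.0341 12.0002 18.9660] v=[-0.5958 0.0001 0.5957]
Step 6: x=[4.9777 12.0002 19.0224] v=[-0.1128 0.0000 0.1128]
Step 7: x=[5.1770 12.0002 18.8233] v=[0.3985 -0.0001 -0.3983]
Step 8: x=[5.5821 12.0001 18.4184] v=[0.8101 -0.0002 -0.8099]
Max displacement = 1.0224

Answer: 1.0224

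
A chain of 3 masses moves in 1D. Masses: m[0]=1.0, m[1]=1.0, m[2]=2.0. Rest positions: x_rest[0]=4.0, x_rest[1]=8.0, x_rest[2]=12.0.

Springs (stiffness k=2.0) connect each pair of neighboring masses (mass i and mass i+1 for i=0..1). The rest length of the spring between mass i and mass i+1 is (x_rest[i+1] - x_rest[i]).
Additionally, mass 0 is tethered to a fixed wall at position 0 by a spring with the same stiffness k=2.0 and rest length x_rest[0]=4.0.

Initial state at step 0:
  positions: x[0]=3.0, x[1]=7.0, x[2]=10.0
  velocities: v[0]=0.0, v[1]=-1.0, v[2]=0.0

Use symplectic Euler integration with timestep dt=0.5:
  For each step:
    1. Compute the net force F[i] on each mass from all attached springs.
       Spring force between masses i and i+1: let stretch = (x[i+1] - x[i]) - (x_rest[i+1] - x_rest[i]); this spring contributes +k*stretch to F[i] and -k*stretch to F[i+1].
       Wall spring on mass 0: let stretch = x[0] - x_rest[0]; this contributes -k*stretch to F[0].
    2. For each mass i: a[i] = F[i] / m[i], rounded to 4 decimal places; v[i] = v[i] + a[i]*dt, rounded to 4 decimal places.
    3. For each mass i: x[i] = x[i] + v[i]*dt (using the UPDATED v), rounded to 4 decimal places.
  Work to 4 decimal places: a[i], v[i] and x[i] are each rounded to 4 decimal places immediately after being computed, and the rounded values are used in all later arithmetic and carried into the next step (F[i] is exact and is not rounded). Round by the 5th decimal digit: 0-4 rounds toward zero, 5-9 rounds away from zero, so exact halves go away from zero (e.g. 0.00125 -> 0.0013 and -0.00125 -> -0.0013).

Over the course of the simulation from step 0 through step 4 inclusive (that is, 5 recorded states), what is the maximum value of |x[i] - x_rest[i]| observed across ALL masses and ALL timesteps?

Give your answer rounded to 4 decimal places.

Answer: 2.1250

Derivation:
Step 0: x=[3.0000 7.0000 10.0000] v=[0.0000 -1.0000 0.0000]
Step 1: x=[3.5000 6.0000 10.2500] v=[1.0000 -2.0000 0.5000]
Step 2: x=[3.5000 5.8750 10.4375] v=[0.0000 -0.2500 0.3750]
Step 3: x=[2.9375 6.8438 10.4844] v=[-1.1250 1.9375 0.0938]
Step 4: x=[2.8594 7.6797 10.6212] v=[-0.1562 1.6718 0.2735]
Max displacement = 2.1250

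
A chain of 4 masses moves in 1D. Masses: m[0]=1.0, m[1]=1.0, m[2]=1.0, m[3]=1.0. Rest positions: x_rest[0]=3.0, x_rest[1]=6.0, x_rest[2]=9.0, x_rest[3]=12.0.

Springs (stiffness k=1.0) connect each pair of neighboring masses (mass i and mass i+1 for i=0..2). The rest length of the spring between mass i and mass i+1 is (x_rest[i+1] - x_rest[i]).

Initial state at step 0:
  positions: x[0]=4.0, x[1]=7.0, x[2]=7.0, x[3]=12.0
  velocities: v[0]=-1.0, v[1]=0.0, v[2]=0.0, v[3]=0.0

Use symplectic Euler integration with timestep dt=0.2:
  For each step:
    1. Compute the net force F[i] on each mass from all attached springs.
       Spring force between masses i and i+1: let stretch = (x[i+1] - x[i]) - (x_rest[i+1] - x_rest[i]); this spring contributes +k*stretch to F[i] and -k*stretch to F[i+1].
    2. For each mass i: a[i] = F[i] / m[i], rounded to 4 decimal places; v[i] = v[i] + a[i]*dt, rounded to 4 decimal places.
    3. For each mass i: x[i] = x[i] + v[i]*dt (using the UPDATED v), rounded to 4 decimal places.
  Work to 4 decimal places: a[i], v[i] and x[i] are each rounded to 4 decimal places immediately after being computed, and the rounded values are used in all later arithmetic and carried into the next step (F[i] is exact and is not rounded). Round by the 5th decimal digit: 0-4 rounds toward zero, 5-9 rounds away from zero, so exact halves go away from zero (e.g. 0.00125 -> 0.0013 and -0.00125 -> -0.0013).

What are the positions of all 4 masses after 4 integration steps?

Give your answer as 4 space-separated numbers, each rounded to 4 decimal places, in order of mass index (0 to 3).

Step 0: x=[4.0000 7.0000 7.0000 12.0000] v=[-1.0000 0.0000 0.0000 0.0000]
Step 1: x=[3.8000 6.8800 7.2000 11.9200] v=[-1.0000 -0.6000 1.0000 -0.4000]
Step 2: x=[3.6032 6.6496 7.5760 11.7712] v=[-0.9840 -1.1520 1.8800 -0.7440]
Step 3: x=[3.4083 6.3344 8.0828 11.5746] v=[-0.9747 -1.5760 2.5338 -0.9830]
Step 4: x=[3.2104 5.9721 8.6593 11.3583] v=[-0.9895 -1.8115 2.8825 -1.0814]

Answer: 3.2104 5.9721 8.6593 11.3583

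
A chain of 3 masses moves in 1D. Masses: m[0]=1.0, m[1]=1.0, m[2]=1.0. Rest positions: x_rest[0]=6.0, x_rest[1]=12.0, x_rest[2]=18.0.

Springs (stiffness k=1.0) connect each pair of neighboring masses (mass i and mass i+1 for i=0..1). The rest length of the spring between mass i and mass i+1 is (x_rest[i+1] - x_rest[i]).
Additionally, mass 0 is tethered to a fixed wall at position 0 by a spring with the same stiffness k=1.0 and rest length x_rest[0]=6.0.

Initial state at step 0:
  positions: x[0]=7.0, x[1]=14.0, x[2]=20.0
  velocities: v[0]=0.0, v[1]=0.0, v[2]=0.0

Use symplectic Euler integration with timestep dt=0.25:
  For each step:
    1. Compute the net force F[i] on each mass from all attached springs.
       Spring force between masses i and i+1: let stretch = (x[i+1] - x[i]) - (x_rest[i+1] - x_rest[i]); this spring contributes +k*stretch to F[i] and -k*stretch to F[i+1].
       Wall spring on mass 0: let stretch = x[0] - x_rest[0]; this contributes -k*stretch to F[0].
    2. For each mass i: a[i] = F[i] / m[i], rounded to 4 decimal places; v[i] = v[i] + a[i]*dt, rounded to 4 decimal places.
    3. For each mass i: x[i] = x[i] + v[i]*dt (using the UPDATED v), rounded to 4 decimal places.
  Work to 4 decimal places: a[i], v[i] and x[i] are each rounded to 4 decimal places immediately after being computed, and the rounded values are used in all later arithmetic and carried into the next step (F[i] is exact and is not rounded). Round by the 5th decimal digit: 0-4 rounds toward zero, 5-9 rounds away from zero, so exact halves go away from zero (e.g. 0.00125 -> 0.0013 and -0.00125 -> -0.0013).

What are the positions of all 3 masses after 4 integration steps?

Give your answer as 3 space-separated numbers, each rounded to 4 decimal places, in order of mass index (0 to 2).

Answer: 6.9481 13.4822 19.9464

Derivation:
Step 0: x=[7.0000 14.0000 20.0000] v=[0.0000 0.0000 0.0000]
Step 1: x=[7.0000 13.9375 20.0000] v=[0.0000 -0.2500 0.0000]
Step 2: x=[6.9961 13.8203 19.9961] v=[-0.0156 -0.4688 -0.0156]
Step 3: x=[6.9815 13.6626 19.9812] v=[-0.0586 -0.6309 -0.0596]
Step 4: x=[6.9481 13.4822 19.9464] v=[-0.1337 -0.7215 -0.1393]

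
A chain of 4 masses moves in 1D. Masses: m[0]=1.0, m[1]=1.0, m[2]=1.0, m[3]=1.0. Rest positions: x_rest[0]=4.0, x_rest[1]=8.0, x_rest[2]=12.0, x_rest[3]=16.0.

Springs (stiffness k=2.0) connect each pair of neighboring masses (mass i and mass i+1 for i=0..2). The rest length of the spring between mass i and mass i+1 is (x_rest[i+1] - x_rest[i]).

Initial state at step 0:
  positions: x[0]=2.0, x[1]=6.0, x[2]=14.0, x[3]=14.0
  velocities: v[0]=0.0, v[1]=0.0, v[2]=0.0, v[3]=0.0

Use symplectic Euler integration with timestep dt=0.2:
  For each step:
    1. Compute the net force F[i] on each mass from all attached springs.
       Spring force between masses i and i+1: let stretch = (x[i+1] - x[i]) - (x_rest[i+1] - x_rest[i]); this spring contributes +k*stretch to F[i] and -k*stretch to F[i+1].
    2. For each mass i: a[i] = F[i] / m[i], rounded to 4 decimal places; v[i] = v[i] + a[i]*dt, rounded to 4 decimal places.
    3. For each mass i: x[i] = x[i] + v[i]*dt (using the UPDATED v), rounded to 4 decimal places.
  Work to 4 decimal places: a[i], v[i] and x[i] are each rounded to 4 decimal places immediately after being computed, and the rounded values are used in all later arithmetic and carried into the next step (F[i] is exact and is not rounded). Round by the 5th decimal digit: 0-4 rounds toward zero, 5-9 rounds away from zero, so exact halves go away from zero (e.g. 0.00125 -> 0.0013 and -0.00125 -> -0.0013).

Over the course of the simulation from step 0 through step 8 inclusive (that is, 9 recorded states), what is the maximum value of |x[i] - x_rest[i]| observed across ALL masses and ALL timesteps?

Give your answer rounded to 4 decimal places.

Step 0: x=[2.0000 6.0000 14.0000 14.0000] v=[0.0000 0.0000 0.0000 0.0000]
Step 1: x=[2.0000 6.3200 13.3600 14.3200] v=[0.0000 1.6000 -3.2000 1.6000]
Step 2: x=[2.0256 6.8576 12.2336 14.8832] v=[0.1280 2.6880 -5.6320 2.8160]
Step 3: x=[2.1178 7.4387 10.8891 15.5544] v=[0.4608 2.9056 -6.7226 3.3562]
Step 4: x=[2.3156 7.8702 9.6418 16.1724] v=[0.9892 2.1574 -6.2366 3.0901]
Step 5: x=[2.6378 7.9990 8.7752 16.5880] v=[1.6110 0.6442 -4.3330 2.0779]
Step 6: x=[3.0689 7.7610 8.4715 16.6986] v=[2.1555 -1.1898 -1.5184 0.5528]
Step 7: x=[3.5554 7.2045 8.7691 16.4710] v=[2.4323 -2.7824 1.4882 -1.1380]
Step 8: x=[4.0138 6.4813 9.5577 15.9472] v=[2.2919 -3.6162 3.9431 -2.6188]
Max displacement = 3.5285

Answer: 3.5285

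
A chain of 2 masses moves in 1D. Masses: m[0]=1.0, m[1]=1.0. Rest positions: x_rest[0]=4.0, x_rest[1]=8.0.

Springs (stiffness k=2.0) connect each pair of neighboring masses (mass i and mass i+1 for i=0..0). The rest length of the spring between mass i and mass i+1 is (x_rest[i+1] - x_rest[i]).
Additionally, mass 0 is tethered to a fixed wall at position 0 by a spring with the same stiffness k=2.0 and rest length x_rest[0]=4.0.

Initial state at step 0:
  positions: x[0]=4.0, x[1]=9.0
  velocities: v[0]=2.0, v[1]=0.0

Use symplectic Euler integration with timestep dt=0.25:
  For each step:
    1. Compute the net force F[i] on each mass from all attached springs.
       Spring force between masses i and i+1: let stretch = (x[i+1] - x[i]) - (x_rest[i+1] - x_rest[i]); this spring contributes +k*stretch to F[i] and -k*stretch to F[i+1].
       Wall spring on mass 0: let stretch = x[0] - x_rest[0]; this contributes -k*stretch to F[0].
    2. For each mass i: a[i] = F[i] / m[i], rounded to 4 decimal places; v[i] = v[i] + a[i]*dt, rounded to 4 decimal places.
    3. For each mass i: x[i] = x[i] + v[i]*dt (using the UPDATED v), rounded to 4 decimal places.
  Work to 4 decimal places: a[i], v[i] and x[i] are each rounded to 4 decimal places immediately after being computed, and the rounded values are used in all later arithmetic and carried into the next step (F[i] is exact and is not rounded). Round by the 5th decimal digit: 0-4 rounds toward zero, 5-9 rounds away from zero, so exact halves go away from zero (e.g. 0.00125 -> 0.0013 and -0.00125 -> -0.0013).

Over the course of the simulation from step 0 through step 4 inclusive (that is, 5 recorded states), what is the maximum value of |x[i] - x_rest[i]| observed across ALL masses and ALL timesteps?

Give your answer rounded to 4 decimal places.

Answer: 1.6228

Derivation:
Step 0: x=[4.0000 9.0000] v=[2.0000 0.0000]
Step 1: x=[4.6250 8.8750] v=[2.5000 -0.5000]
Step 2: x=[5.2031 8.7188] v=[2.3125 -0.6250]
Step 3: x=[5.5703 8.6231] v=[1.4688 -0.3829]
Step 4: x=[5.6228 8.6458] v=[0.2101 0.0907]
Max displacement = 1.6228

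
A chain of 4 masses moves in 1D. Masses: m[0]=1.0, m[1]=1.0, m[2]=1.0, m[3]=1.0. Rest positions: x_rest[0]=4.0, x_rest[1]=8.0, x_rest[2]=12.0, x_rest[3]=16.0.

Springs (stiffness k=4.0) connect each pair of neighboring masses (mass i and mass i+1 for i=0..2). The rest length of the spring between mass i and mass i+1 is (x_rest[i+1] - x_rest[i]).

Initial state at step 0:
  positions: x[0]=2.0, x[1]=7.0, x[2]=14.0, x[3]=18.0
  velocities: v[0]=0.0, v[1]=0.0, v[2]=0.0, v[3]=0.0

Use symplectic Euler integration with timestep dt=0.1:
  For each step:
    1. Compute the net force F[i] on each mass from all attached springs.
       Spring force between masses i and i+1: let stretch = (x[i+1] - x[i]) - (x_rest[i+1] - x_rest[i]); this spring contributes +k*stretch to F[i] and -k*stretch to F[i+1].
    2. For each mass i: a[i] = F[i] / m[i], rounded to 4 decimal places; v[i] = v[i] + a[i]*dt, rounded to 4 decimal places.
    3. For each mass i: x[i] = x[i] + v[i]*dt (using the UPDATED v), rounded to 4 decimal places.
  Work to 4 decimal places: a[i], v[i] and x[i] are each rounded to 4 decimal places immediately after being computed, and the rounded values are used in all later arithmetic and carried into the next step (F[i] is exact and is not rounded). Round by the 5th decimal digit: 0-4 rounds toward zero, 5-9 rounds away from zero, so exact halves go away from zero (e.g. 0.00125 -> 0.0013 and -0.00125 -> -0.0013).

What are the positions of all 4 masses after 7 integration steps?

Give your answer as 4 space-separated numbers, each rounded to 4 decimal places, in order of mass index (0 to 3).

Answer: 3.2388 8.2831 11.9497 17.5286

Derivation:
Step 0: x=[2.0000 7.0000 14.0000 18.0000] v=[0.0000 0.0000 0.0000 0.0000]
Step 1: x=[2.0400 7.0800 13.8800 18.0000] v=[0.4000 0.8000 -1.2000 0.0000]
Step 2: x=[2.1216 7.2304 13.6528 17.9952] v=[0.8160 1.5040 -2.2720 -0.0480]
Step 3: x=[2.2476 7.4333 13.3424 17.9767] v=[1.2595 2.0294 -3.1040 -0.1850]
Step 4: x=[2.4210 7.6652 12.9810 17.9328] v=[1.7338 2.3188 -3.6139 -0.4387]
Step 5: x=[2.6442 7.8999 12.6051 17.8509] v=[2.2315 2.3474 -3.7595 -0.8194]
Step 6: x=[2.9176 8.1126 12.2508 17.7191] v=[2.7338 2.1272 -3.5433 -1.3177]
Step 7: x=[3.2388 8.2831 11.9497 17.5286] v=[3.2118 1.7045 -3.0113 -1.9050]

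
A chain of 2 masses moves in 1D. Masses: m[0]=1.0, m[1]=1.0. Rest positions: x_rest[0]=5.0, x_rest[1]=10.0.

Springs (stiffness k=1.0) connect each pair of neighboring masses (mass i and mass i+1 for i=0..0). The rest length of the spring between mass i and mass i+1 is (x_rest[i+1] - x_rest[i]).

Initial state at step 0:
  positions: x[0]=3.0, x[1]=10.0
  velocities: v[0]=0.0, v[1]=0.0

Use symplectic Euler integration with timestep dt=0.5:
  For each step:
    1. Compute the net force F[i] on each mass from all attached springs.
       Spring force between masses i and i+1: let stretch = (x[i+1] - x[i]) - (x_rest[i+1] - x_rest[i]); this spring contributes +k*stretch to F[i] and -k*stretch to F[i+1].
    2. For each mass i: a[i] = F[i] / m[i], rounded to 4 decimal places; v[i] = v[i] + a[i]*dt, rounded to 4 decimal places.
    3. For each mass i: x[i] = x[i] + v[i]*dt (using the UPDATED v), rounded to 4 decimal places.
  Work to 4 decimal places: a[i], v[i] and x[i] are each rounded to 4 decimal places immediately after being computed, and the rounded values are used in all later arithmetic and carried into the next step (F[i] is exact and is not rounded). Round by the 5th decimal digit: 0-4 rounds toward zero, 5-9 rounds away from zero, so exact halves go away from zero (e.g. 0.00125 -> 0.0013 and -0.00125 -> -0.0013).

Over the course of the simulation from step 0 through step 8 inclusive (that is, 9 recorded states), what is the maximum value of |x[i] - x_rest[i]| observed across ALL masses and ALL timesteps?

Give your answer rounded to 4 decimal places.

Answer: 2.0625

Derivation:
Step 0: x=[3.0000 10.0000] v=[0.0000 0.0000]
Step 1: x=[3.5000 9.5000] v=[1.0000 -1.0000]
Step 2: x=[4.2500 8.7500] v=[1.5000 -1.5000]
Step 3: x=[4.8750 8.1250] v=[1.2500 -1.2500]
Step 4: x=[5.0625 7.9375] v=[0.3750 -0.3750]
Step 5: x=[4.7188 8.2813] v=[-0.6875 0.6875]
Step 6: x=[4.0157 8.9845] v=[-1.4063 1.4063]
Step 7: x=[3.3048 9.6955] v=[-1.4219 1.4219]
Step 8: x=[2.9415 10.0588] v=[-0.7266 0.7266]
Max displacement = 2.0625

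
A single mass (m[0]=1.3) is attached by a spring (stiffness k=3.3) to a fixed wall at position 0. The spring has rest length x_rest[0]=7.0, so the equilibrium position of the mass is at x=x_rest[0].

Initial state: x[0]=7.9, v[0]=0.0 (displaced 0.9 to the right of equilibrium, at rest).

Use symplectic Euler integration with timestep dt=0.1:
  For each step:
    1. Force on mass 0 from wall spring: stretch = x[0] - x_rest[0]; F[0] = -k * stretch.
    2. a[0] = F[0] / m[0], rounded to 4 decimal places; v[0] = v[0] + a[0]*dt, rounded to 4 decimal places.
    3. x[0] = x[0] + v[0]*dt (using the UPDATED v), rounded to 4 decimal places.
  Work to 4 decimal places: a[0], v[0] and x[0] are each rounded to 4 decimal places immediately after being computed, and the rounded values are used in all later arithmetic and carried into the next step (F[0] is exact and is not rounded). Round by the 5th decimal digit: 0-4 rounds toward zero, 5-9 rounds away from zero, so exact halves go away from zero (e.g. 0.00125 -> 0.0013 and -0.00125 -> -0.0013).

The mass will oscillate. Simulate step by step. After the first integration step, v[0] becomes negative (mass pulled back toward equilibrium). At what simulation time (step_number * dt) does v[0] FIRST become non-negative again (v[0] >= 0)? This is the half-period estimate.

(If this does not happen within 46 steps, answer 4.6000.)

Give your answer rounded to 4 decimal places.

Answer: 2.0000

Derivation:
Step 0: x=[7.9000] v=[0.0000]
Step 1: x=[7.8772] v=[-0.2285]
Step 2: x=[7.8321] v=[-0.4512]
Step 3: x=[7.7659] v=[-0.6624]
Step 4: x=[7.6802] v=[-0.8568]
Step 5: x=[7.5773] v=[-1.0295]
Step 6: x=[7.4597] v=[-1.1761]
Step 7: x=[7.3304] v=[-1.2928]
Step 8: x=[7.1927] v=[-1.3767]
Step 9: x=[7.0501] v=[-1.4256]
Step 10: x=[6.9063] v=[-1.4383]
Step 11: x=[6.7649] v=[-1.4145]
Step 12: x=[6.6294] v=[-1.3548]
Step 13: x=[6.5033] v=[-1.2607]
Step 14: x=[6.3898] v=[-1.1346]
Step 15: x=[6.2918] v=[-0.9797]
Step 16: x=[6.2118] v=[-0.7999]
Step 17: x=[6.1518] v=[-0.5998]
Step 18: x=[6.1134] v=[-0.3845]
Step 19: x=[6.0975] v=[-0.1594]
Step 20: x=[6.1045] v=[0.0697]
First v>=0 after going negative at step 20, time=2.0000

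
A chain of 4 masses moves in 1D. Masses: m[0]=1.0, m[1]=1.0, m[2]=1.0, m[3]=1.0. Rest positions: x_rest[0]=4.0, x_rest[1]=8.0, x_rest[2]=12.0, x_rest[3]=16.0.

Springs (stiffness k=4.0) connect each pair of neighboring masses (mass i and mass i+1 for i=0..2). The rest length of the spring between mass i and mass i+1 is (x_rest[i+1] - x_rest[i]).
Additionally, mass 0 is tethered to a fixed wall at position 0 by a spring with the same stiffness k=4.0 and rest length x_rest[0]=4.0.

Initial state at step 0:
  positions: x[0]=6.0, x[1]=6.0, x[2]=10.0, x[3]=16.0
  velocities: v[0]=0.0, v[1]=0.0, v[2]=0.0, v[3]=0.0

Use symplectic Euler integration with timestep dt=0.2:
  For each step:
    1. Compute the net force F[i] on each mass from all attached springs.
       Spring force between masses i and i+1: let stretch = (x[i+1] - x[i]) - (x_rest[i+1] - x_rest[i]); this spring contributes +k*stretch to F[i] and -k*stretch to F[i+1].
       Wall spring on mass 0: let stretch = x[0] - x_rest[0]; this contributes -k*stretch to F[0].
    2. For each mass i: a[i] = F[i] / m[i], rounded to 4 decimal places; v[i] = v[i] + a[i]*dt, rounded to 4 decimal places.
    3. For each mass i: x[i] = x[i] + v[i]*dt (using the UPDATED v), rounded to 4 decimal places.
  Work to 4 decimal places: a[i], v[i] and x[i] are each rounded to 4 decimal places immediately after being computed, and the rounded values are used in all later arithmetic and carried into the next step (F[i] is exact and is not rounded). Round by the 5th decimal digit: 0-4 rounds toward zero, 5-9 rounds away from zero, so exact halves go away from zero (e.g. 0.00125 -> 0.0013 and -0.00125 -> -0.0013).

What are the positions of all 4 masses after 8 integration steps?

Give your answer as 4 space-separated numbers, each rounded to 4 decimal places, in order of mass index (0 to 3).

Step 0: x=[6.0000 6.0000 10.0000 16.0000] v=[0.0000 0.0000 0.0000 0.0000]
Step 1: x=[5.0400 6.6400 10.3200 15.6800] v=[-4.8000 3.2000 1.6000 -1.6000]
Step 2: x=[3.5296 7.6128 10.9088 15.1424] v=[-7.5520 4.8640 2.9440 -2.6880]
Step 3: x=[2.1078 8.4596 11.6476 14.5674] v=[-7.1091 4.2342 3.6941 -2.8749]
Step 4: x=[1.3650 8.8002 12.3435 14.1653] v=[-3.7139 1.7032 3.4795 -2.0107]
Step 5: x=[1.5935 8.5181 12.7640 14.1117] v=[1.1423 -1.4103 2.1023 -0.2681]
Step 6: x=[2.6749 7.8074 12.7207 14.4824] v=[5.4072 -3.5533 -0.2163 1.8537]
Step 7: x=[4.1496 7.0617 12.1732 15.2113] v=[7.3733 -3.7287 -2.7376 3.6443]
Step 8: x=[5.4263 6.6679 11.2939 16.0941] v=[6.3833 -1.9692 -4.3963 4.4138]

Answer: 5.4263 6.6679 11.2939 16.0941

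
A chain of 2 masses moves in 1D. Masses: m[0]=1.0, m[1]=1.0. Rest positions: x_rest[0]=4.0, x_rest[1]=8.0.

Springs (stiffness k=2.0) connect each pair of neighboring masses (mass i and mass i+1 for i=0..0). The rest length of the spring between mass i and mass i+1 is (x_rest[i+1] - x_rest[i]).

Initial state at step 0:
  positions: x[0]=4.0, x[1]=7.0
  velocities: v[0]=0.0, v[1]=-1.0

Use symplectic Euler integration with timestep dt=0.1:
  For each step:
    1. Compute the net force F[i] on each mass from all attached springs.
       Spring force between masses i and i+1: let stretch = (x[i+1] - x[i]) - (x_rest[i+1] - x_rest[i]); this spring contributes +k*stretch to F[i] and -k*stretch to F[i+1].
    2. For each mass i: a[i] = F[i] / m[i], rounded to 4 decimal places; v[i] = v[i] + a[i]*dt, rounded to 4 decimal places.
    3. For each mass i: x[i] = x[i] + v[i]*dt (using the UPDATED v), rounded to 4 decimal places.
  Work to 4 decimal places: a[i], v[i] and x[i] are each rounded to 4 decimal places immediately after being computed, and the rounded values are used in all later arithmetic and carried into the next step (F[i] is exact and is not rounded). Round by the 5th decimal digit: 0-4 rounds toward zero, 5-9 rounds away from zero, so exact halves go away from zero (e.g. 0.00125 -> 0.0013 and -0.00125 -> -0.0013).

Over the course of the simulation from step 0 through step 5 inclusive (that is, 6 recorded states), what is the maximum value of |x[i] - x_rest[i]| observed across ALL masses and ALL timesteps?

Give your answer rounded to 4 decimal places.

Step 0: x=[4.0000 7.0000] v=[0.0000 -1.0000]
Step 1: x=[3.9800 6.9200] v=[-0.2000 -0.8000]
Step 2: x=[3.9388 6.8612] v=[-0.4120 -0.5880]
Step 3: x=[3.8761 6.8240] v=[-0.6275 -0.3725]
Step 4: x=[3.7923 6.8078] v=[-0.8379 -0.1621]
Step 5: x=[3.6888 6.8113] v=[-1.0348 0.0348]
Max displacement = 1.1922

Answer: 1.1922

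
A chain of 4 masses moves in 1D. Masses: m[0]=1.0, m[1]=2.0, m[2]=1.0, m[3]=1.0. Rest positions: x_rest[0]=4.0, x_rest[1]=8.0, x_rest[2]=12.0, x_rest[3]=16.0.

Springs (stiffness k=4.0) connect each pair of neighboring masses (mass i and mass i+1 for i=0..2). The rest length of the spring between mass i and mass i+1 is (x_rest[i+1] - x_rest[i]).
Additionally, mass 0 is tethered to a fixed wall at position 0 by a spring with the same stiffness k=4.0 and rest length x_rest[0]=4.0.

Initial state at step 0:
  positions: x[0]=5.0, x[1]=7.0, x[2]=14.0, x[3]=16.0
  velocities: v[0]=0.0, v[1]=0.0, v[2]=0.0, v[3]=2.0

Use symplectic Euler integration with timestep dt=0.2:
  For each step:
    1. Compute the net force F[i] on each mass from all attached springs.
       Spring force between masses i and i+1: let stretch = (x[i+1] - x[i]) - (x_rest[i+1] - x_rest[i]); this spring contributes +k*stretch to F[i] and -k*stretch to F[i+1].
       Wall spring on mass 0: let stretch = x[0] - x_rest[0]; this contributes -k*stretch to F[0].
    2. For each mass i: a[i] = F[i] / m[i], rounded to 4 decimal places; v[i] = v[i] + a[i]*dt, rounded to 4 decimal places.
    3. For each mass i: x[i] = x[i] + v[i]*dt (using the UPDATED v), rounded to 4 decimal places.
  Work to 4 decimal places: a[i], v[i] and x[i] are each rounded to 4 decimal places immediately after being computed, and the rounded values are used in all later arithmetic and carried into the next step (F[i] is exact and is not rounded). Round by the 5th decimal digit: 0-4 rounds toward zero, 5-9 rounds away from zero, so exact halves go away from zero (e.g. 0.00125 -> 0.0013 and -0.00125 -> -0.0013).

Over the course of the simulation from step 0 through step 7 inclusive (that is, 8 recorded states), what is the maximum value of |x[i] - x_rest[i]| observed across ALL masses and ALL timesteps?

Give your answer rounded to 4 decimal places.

Answer: 2.1612

Derivation:
Step 0: x=[5.0000 7.0000 14.0000 16.0000] v=[0.0000 0.0000 0.0000 2.0000]
Step 1: x=[4.5200 7.4000 13.2000 16.7200] v=[-2.4000 2.0000 -4.0000 3.6000]
Step 2: x=[3.7776 8.0336 12.0352 17.5168] v=[-3.7120 3.1680 -5.8240 3.9840]
Step 3: x=[3.1117 8.6468 11.1072 18.0765] v=[-3.3293 3.0662 -4.6400 2.7987]
Step 4: x=[2.8336 9.0141 10.9006 18.1612] v=[-1.3906 1.8363 -1.0329 0.4233]
Step 5: x=[3.0910 9.0378 11.5539 17.7242] v=[1.2869 0.1187 3.2664 -2.1852]
Step 6: x=[3.8053 8.7871 12.7919 16.9399] v=[3.5715 -1.2536 6.1898 -3.9214]
Step 7: x=[4.7078 8.4582 14.0528 16.1319] v=[4.5127 -1.6444 6.3044 -4.0398]
Max displacement = 2.1612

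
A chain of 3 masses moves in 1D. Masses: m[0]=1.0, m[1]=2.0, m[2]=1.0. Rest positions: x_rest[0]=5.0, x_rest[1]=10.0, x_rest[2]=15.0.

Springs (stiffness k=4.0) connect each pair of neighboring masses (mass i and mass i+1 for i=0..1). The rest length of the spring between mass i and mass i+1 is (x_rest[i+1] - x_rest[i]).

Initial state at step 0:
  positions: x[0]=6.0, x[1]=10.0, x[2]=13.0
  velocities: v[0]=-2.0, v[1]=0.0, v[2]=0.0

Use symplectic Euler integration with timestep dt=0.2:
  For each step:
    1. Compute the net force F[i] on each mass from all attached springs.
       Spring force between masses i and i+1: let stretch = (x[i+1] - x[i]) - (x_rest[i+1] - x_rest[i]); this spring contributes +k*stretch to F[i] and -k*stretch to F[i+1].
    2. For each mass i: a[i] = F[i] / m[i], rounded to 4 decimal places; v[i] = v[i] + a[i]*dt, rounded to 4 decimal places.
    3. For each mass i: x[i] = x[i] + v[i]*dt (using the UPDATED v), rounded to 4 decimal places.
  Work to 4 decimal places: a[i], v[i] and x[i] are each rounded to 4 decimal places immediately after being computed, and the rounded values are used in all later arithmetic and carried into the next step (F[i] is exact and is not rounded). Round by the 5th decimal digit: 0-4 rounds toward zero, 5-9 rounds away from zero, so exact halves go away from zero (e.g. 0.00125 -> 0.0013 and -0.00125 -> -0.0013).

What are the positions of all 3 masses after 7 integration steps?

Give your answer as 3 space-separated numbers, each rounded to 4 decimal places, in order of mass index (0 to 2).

Answer: 2.6138 8.8046 15.9768

Derivation:
Step 0: x=[6.0000 10.0000 13.0000] v=[-2.0000 0.0000 0.0000]
Step 1: x=[5.4400 9.9200 13.3200] v=[-2.8000 -0.4000 1.6000]
Step 2: x=[4.7968 9.7536 13.8960] v=[-3.2160 -0.8320 2.8800]
Step 3: x=[4.1467 9.5220 14.6092] v=[-3.2506 -1.1578 3.5661]
Step 4: x=[3.5566 9.2674 15.3085] v=[-2.9504 -1.2730 3.4963]
Step 5: x=[3.0802 9.0392 15.8412] v=[-2.3818 -1.1409 2.6634]
Step 6: x=[2.7573 8.8785 16.0856] v=[-1.6146 -0.8037 1.2218]
Step 7: x=[2.6138 8.8046 15.9768] v=[-0.7176 -0.3693 -0.5439]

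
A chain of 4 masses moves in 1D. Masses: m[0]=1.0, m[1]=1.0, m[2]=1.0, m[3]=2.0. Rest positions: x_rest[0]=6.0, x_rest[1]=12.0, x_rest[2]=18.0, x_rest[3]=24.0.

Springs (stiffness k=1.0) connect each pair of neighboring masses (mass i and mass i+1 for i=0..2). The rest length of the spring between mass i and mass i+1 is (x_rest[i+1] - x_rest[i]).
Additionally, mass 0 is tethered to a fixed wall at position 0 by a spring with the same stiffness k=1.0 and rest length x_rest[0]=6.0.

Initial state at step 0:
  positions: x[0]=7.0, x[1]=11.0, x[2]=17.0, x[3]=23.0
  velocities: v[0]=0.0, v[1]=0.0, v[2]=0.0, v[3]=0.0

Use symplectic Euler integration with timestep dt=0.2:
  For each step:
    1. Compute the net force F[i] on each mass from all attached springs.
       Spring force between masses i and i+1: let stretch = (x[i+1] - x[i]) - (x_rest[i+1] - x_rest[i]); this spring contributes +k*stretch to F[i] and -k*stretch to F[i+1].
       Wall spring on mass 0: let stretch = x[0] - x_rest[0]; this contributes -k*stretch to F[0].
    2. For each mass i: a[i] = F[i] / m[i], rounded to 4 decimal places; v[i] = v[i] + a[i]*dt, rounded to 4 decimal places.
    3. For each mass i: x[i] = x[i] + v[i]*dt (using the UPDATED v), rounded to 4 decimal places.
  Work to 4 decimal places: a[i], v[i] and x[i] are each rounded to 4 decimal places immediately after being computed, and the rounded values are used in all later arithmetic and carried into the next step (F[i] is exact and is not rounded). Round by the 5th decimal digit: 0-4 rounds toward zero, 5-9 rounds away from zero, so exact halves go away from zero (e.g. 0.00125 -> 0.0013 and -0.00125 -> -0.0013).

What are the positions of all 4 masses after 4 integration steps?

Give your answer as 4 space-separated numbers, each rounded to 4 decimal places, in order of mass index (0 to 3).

Step 0: x=[7.0000 11.0000 17.0000 23.0000] v=[0.0000 0.0000 0.0000 0.0000]
Step 1: x=[6.8800 11.0800 17.0000 23.0000] v=[-0.6000 0.4000 0.0000 0.0000]
Step 2: x=[6.6528 11.2288 17.0032 23.0000] v=[-1.1360 0.7440 0.0160 0.0000]
Step 3: x=[6.3425 11.4255 17.0153 23.0001] v=[-1.5514 0.9837 0.0605 0.0003]
Step 4: x=[5.9818 11.6425 17.0432 23.0005] v=[-1.8033 1.0851 0.1395 0.0018]

Answer: 5.9818 11.6425 17.0432 23.0005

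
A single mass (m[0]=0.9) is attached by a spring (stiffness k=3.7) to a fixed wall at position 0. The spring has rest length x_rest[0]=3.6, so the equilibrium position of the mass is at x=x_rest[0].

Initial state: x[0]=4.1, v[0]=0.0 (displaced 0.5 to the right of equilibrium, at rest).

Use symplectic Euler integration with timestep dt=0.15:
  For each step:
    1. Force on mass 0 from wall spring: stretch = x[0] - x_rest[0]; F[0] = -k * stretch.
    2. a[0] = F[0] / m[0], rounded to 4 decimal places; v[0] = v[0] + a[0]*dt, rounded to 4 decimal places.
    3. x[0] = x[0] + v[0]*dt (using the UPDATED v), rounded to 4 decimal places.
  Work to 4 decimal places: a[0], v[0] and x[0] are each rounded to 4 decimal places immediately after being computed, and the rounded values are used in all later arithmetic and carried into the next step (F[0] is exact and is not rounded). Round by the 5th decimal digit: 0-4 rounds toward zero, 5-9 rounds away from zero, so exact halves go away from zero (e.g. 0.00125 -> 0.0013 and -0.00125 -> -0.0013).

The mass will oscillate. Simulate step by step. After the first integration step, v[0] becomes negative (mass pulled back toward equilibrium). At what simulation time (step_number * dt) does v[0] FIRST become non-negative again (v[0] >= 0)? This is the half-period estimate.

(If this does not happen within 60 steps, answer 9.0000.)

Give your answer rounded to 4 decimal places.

Answer: 1.6500

Derivation:
Step 0: x=[4.1000] v=[0.0000]
Step 1: x=[4.0538] v=[-0.3083]
Step 2: x=[3.9656] v=[-0.5881]
Step 3: x=[3.8436] v=[-0.8136]
Step 4: x=[3.6990] v=[-0.9638]
Step 5: x=[3.5453] v=[-1.0249]
Step 6: x=[3.3966] v=[-0.9912]
Step 7: x=[3.2667] v=[-0.8658]
Step 8: x=[3.1677] v=[-0.6603]
Step 9: x=[3.1086] v=[-0.3937]
Step 10: x=[3.0950] v=[-0.0907]
Step 11: x=[3.1281] v=[0.2207]
First v>=0 after going negative at step 11, time=1.6500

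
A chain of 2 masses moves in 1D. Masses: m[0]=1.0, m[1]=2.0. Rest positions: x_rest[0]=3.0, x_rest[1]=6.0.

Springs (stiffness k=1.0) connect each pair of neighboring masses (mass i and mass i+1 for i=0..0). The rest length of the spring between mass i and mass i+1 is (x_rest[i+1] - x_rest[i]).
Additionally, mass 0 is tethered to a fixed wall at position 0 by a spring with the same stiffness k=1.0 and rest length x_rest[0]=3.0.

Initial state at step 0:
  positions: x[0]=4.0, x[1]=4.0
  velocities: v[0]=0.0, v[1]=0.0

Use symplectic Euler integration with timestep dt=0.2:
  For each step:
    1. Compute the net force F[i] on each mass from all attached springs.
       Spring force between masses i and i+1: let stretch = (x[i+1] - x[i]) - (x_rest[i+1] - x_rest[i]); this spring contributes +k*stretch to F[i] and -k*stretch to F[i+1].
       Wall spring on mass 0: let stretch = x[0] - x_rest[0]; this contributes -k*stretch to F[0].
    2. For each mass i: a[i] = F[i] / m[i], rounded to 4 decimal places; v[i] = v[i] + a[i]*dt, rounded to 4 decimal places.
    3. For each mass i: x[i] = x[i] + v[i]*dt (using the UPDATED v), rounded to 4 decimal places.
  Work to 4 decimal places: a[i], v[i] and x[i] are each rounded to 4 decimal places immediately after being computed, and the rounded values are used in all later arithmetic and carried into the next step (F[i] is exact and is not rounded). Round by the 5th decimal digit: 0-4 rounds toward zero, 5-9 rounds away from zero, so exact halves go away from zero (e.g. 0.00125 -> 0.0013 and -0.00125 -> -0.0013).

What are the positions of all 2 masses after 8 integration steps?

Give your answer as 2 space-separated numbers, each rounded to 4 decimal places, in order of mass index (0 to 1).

Step 0: x=[4.0000 4.0000] v=[0.0000 0.0000]
Step 1: x=[3.8400 4.0600] v=[-0.8000 0.3000]
Step 2: x=[3.5352 4.1756] v=[-1.5240 0.5780]
Step 3: x=[3.1146 4.3384] v=[-2.1030 0.8140]
Step 4: x=[2.6184 4.5367] v=[-2.4812 0.9916]
Step 5: x=[2.0942 4.7567] v=[-2.6212 1.0998]
Step 6: x=[1.5927 4.9834] v=[-2.5075 1.1336]
Step 7: x=[1.1631 5.2023] v=[-2.1479 1.0945]
Step 8: x=[0.8486 5.4004] v=[-1.5727 0.9906]

Answer: 0.8486 5.4004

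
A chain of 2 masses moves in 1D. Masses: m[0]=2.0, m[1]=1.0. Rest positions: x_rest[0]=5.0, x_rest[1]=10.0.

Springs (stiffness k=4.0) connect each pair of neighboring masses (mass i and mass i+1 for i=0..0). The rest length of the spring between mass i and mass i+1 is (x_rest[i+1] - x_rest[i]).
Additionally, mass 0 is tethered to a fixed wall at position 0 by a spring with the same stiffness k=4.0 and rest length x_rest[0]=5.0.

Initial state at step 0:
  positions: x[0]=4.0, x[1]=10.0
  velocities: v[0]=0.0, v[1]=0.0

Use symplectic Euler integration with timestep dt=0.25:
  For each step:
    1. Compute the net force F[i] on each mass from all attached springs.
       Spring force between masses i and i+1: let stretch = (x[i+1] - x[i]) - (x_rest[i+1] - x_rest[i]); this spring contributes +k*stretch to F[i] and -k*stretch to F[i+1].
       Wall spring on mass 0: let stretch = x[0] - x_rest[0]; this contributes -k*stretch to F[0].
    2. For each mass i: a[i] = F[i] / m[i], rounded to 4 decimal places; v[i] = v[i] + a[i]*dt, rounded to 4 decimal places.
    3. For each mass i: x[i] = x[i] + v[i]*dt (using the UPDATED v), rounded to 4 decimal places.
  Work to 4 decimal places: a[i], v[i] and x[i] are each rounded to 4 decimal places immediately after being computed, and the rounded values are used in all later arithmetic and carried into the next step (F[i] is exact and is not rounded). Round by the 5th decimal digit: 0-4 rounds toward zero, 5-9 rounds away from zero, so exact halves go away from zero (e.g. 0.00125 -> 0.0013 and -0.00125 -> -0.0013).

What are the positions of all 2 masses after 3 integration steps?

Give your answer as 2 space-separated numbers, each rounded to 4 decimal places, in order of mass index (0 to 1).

Step 0: x=[4.0000 10.0000] v=[0.0000 0.0000]
Step 1: x=[4.2500 9.7500] v=[1.0000 -1.0000]
Step 2: x=[4.6563 9.3750] v=[1.6250 -1.5000]
Step 3: x=[5.0704 9.0703] v=[1.6562 -1.2187]

Answer: 5.0704 9.0703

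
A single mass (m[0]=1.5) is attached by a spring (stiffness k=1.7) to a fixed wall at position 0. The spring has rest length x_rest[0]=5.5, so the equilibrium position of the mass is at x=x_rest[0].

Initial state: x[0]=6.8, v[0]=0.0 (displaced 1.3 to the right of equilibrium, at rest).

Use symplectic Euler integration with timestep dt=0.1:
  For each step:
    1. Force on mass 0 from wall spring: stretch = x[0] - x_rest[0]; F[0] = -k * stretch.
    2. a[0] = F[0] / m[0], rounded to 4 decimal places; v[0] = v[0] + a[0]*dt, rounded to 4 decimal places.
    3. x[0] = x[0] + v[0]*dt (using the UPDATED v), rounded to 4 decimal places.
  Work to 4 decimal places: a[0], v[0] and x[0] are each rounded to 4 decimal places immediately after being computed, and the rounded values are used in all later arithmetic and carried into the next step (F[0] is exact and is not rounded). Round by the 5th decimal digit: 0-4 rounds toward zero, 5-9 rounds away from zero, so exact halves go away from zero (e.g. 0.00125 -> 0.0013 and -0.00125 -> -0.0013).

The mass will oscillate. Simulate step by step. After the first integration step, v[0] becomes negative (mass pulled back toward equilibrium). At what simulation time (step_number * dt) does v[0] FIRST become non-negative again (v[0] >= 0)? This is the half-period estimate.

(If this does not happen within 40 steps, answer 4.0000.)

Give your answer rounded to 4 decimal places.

Step 0: x=[6.8000] v=[0.0000]
Step 1: x=[6.7853] v=[-0.1473]
Step 2: x=[6.7560] v=[-0.2930]
Step 3: x=[6.7125] v=[-0.4354]
Step 4: x=[6.6552] v=[-0.5728]
Step 5: x=[6.5848] v=[-0.7037]
Step 6: x=[6.5021] v=[-0.8266]
Step 7: x=[6.4081] v=[-0.9402]
Step 8: x=[6.3038] v=[-1.0431]
Step 9: x=[6.1904] v=[-1.1342]
Step 10: x=[6.0692] v=[-1.2125]
Step 11: x=[5.9415] v=[-1.2770]
Step 12: x=[5.8088] v=[-1.3270]
Step 13: x=[5.6726] v=[-1.3620]
Step 14: x=[5.5344] v=[-1.3816]
Step 15: x=[5.3959] v=[-1.3855]
Step 16: x=[5.2585] v=[-1.3737]
Step 17: x=[5.1239] v=[-1.3463]
Step 18: x=[4.9935] v=[-1.3037]
Step 19: x=[4.8689] v=[-1.2463]
Step 20: x=[4.7514] v=[-1.1748]
Step 21: x=[4.6424] v=[-1.0900]
Step 22: x=[4.5431] v=[-0.9928]
Step 23: x=[4.4547] v=[-0.8844]
Step 24: x=[4.3781] v=[-0.7659]
Step 25: x=[4.3142] v=[-0.6388]
Step 26: x=[4.2638] v=[-0.5044]
Step 27: x=[4.2274] v=[-0.3643]
Step 28: x=[4.2054] v=[-0.2201]
Step 29: x=[4.1981] v=[-0.0734]
Step 30: x=[4.2055] v=[0.0742]
First v>=0 after going negative at step 30, time=3.0000

Answer: 3.0000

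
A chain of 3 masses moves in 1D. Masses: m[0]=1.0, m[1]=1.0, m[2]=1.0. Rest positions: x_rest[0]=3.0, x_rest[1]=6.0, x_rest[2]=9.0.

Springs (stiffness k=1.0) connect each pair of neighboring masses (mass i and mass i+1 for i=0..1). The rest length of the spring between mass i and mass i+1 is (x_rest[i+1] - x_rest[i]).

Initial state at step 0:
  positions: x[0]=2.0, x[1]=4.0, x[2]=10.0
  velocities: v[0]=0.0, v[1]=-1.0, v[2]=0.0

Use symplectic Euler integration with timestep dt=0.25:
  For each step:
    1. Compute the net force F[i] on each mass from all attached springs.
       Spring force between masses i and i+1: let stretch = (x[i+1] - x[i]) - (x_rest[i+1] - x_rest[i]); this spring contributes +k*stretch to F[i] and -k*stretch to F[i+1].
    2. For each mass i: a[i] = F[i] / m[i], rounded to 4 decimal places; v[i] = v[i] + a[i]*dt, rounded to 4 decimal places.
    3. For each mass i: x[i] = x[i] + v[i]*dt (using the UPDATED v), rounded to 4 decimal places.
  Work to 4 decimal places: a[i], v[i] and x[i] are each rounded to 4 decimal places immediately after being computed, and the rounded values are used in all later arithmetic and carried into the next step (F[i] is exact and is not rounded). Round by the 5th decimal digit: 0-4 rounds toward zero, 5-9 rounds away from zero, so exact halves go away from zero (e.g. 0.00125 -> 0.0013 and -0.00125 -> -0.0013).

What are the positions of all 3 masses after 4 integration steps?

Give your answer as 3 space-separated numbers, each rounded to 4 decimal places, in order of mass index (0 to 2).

Step 0: x=[2.0000 4.0000 10.0000] v=[0.0000 -1.0000 0.0000]
Step 1: x=[1.9375 4.0000 9.8125] v=[-0.2500 0.0000 -0.7500]
Step 2: x=[1.8164 4.2344 9.4492] v=[-0.4844 0.9375 -1.4531]
Step 3: x=[1.6589 4.6436 8.9475] v=[-0.6299 1.6367 -2.0068]
Step 4: x=[1.5005 5.1352 8.3643] v=[-0.6337 1.9665 -2.3328]

Answer: 1.5005 5.1352 8.3643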